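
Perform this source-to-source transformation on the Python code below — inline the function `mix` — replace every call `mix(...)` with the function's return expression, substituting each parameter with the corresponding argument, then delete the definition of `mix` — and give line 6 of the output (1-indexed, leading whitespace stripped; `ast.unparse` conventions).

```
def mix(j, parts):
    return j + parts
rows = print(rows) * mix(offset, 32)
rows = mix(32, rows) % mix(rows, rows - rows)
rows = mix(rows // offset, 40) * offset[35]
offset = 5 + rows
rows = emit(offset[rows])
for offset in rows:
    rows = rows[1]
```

for offset in rows:

Transformed code:
rows = print(rows) * (offset + 32)
rows = (32 + rows) % (rows + (rows - rows))
rows = (rows // offset + 40) * offset[35]
offset = 5 + rows
rows = emit(offset[rows])
for offset in rows:
    rows = rows[1]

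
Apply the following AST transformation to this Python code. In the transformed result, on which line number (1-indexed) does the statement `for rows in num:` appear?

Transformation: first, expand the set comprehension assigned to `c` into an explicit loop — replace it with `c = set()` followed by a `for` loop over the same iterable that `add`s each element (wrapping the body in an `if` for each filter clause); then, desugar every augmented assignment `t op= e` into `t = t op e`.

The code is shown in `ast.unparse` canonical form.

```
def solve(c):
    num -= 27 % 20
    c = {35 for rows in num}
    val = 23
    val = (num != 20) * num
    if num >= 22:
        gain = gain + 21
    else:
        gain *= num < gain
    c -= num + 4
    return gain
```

Transformed code:
def solve(c):
    num = num - 27 % 20
    c = set()
    for rows in num:
        c.add(35)
    val = 23
    val = (num != 20) * num
    if num >= 22:
        gain = gain + 21
    else:
        gain = gain * (num < gain)
    c = c - (num + 4)
    return gain

4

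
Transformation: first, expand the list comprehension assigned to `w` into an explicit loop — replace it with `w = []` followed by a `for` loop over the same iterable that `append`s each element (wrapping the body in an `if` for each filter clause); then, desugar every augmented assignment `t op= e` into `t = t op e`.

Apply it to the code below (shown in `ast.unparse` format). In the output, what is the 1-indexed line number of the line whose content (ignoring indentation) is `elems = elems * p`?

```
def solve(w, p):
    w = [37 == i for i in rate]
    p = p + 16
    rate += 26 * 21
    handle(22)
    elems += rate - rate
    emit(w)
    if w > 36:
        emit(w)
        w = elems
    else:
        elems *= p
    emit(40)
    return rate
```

Transformed code:
def solve(w, p):
    w = []
    for i in rate:
        w.append(37 == i)
    p = p + 16
    rate = rate + 26 * 21
    handle(22)
    elems = elems + (rate - rate)
    emit(w)
    if w > 36:
        emit(w)
        w = elems
    else:
        elems = elems * p
    emit(40)
    return rate

14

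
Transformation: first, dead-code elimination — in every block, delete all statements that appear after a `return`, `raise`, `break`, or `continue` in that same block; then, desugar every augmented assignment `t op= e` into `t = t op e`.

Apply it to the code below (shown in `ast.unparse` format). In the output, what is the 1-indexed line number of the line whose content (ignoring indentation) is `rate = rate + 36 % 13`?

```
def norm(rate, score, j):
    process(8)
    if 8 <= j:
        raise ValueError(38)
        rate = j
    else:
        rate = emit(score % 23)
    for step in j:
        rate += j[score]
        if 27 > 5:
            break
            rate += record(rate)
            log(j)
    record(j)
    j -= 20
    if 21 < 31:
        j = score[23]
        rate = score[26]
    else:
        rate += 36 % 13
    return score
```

Transformed code:
def norm(rate, score, j):
    process(8)
    if 8 <= j:
        raise ValueError(38)
    else:
        rate = emit(score % 23)
    for step in j:
        rate = rate + j[score]
        if 27 > 5:
            break
    record(j)
    j = j - 20
    if 21 < 31:
        j = score[23]
        rate = score[26]
    else:
        rate = rate + 36 % 13
    return score

17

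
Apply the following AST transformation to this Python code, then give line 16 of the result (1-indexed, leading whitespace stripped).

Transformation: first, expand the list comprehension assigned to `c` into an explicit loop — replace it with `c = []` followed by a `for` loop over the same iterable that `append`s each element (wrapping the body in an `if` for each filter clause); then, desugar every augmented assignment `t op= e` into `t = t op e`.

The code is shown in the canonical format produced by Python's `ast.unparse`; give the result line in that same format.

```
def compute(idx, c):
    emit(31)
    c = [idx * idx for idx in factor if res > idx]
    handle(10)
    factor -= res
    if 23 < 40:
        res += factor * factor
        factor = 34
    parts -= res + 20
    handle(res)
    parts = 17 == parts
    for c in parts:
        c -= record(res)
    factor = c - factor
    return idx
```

Transformed code:
def compute(idx, c):
    emit(31)
    c = []
    for idx in factor:
        if res > idx:
            c.append(idx * idx)
    handle(10)
    factor = factor - res
    if 23 < 40:
        res = res + factor * factor
        factor = 34
    parts = parts - (res + 20)
    handle(res)
    parts = 17 == parts
    for c in parts:
        c = c - record(res)
    factor = c - factor
    return idx

c = c - record(res)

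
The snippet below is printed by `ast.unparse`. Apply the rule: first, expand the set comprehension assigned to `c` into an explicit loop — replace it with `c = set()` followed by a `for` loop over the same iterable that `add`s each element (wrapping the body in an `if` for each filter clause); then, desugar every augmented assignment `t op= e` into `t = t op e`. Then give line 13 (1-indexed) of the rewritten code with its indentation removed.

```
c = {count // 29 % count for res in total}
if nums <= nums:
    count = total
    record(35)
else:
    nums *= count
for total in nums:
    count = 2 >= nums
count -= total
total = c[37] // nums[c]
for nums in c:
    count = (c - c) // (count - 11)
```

for nums in c:

Transformed code:
c = set()
for res in total:
    c.add(count // 29 % count)
if nums <= nums:
    count = total
    record(35)
else:
    nums = nums * count
for total in nums:
    count = 2 >= nums
count = count - total
total = c[37] // nums[c]
for nums in c:
    count = (c - c) // (count - 11)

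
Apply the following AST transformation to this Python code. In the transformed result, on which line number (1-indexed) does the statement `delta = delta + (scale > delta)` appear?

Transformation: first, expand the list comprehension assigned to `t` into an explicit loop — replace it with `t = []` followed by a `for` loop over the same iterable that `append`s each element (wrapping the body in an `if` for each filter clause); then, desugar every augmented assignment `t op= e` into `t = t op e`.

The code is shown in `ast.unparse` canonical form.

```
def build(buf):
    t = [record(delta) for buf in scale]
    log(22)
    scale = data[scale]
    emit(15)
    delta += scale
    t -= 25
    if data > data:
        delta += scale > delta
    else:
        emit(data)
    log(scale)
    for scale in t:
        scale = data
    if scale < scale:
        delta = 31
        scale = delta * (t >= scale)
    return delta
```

Transformed code:
def build(buf):
    t = []
    for buf in scale:
        t.append(record(delta))
    log(22)
    scale = data[scale]
    emit(15)
    delta = delta + scale
    t = t - 25
    if data > data:
        delta = delta + (scale > delta)
    else:
        emit(data)
    log(scale)
    for scale in t:
        scale = data
    if scale < scale:
        delta = 31
        scale = delta * (t >= scale)
    return delta

11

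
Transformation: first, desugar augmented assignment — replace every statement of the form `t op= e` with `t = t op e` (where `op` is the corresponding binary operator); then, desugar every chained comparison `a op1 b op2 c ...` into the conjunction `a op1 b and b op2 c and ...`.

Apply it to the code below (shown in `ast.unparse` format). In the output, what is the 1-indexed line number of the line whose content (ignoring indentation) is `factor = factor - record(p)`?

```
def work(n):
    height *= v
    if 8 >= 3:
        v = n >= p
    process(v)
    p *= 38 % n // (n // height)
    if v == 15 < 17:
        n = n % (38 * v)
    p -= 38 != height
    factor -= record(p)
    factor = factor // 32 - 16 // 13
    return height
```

10

Transformed code:
def work(n):
    height = height * v
    if 8 >= 3:
        v = n >= p
    process(v)
    p = p * (38 % n // (n // height))
    if v == 15 and 15 < 17:
        n = n % (38 * v)
    p = p - (38 != height)
    factor = factor - record(p)
    factor = factor // 32 - 16 // 13
    return height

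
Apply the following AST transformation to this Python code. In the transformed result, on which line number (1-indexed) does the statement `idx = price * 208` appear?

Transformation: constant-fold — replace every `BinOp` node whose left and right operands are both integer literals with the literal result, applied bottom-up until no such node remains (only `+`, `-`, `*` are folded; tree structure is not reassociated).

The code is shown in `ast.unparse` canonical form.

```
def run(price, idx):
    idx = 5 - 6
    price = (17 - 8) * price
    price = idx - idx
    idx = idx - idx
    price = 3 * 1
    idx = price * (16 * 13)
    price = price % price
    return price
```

Transformed code:
def run(price, idx):
    idx = -1
    price = 9 * price
    price = idx - idx
    idx = idx - idx
    price = 3
    idx = price * 208
    price = price % price
    return price

7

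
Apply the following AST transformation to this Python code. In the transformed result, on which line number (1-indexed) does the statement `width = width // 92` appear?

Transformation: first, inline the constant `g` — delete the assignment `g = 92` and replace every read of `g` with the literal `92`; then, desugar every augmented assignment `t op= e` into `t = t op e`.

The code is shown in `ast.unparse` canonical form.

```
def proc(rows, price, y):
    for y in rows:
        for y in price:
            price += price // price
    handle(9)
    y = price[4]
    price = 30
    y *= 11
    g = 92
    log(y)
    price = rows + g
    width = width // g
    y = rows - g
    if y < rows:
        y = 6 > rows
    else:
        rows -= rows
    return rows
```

11

Transformed code:
def proc(rows, price, y):
    for y in rows:
        for y in price:
            price = price + price // price
    handle(9)
    y = price[4]
    price = 30
    y = y * 11
    log(y)
    price = rows + 92
    width = width // 92
    y = rows - 92
    if y < rows:
        y = 6 > rows
    else:
        rows = rows - rows
    return rows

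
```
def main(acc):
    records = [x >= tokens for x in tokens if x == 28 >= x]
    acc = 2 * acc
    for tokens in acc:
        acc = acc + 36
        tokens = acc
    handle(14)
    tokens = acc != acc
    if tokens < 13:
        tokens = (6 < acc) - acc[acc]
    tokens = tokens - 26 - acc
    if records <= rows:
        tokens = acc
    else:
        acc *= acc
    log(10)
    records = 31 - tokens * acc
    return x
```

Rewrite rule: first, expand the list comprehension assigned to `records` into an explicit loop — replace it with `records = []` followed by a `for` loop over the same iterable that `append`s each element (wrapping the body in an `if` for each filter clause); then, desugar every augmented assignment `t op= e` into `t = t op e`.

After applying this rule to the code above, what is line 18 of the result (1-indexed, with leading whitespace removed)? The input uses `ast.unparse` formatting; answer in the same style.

acc = acc * acc

Transformed code:
def main(acc):
    records = []
    for x in tokens:
        if x == 28 >= x:
            records.append(x >= tokens)
    acc = 2 * acc
    for tokens in acc:
        acc = acc + 36
        tokens = acc
    handle(14)
    tokens = acc != acc
    if tokens < 13:
        tokens = (6 < acc) - acc[acc]
    tokens = tokens - 26 - acc
    if records <= rows:
        tokens = acc
    else:
        acc = acc * acc
    log(10)
    records = 31 - tokens * acc
    return x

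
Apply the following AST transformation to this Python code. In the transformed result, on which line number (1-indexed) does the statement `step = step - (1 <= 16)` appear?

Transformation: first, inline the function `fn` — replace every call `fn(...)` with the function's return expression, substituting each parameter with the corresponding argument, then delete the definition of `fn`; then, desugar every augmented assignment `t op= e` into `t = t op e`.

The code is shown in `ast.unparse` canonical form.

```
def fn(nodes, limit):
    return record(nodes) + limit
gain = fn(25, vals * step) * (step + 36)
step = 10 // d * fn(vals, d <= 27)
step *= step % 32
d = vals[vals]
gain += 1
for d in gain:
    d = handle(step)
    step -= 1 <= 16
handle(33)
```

Transformed code:
gain = (record(25) + vals * step) * (step + 36)
step = 10 // d * (record(vals) + (d <= 27))
step = step * (step % 32)
d = vals[vals]
gain = gain + 1
for d in gain:
    d = handle(step)
    step = step - (1 <= 16)
handle(33)

8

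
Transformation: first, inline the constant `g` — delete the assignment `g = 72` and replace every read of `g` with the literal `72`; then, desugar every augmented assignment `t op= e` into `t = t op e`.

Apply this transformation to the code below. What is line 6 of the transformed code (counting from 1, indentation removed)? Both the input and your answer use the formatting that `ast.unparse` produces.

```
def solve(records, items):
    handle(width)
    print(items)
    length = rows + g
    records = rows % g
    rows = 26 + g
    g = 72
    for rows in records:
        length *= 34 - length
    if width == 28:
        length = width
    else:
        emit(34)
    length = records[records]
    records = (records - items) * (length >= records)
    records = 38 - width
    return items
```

Transformed code:
def solve(records, items):
    handle(width)
    print(items)
    length = rows + 72
    records = rows % 72
    rows = 26 + 72
    for rows in records:
        length = length * (34 - length)
    if width == 28:
        length = width
    else:
        emit(34)
    length = records[records]
    records = (records - items) * (length >= records)
    records = 38 - width
    return items

rows = 26 + 72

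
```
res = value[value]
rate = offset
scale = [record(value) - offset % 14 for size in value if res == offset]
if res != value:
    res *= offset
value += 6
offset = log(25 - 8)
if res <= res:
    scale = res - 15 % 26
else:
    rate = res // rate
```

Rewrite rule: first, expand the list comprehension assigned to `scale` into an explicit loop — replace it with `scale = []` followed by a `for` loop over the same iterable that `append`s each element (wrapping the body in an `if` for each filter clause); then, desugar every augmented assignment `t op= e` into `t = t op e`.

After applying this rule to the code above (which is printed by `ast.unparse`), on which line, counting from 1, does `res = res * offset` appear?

Transformed code:
res = value[value]
rate = offset
scale = []
for size in value:
    if res == offset:
        scale.append(record(value) - offset % 14)
if res != value:
    res = res * offset
value = value + 6
offset = log(25 - 8)
if res <= res:
    scale = res - 15 % 26
else:
    rate = res // rate

8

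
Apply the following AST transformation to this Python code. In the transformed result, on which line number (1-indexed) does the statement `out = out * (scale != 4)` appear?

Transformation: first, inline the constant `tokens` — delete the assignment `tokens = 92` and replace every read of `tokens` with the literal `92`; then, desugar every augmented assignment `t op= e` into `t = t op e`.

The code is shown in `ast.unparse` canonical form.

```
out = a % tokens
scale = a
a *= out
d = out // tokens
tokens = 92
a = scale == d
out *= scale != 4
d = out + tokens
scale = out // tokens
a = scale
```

Transformed code:
out = a % 92
scale = a
a = a * out
d = out // 92
a = scale == d
out = out * (scale != 4)
d = out + 92
scale = out // 92
a = scale

6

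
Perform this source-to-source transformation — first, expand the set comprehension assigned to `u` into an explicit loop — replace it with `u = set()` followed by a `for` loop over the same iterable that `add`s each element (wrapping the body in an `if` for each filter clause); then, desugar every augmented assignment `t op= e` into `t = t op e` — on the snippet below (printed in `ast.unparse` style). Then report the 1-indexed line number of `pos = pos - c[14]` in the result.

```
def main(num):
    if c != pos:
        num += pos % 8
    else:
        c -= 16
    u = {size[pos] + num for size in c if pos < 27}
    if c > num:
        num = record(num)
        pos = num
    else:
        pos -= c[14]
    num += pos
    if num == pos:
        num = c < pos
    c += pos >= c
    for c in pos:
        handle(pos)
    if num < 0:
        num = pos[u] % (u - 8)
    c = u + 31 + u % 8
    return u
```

Transformed code:
def main(num):
    if c != pos:
        num = num + pos % 8
    else:
        c = c - 16
    u = set()
    for size in c:
        if pos < 27:
            u.add(size[pos] + num)
    if c > num:
        num = record(num)
        pos = num
    else:
        pos = pos - c[14]
    num = num + pos
    if num == pos:
        num = c < pos
    c = c + (pos >= c)
    for c in pos:
        handle(pos)
    if num < 0:
        num = pos[u] % (u - 8)
    c = u + 31 + u % 8
    return u

14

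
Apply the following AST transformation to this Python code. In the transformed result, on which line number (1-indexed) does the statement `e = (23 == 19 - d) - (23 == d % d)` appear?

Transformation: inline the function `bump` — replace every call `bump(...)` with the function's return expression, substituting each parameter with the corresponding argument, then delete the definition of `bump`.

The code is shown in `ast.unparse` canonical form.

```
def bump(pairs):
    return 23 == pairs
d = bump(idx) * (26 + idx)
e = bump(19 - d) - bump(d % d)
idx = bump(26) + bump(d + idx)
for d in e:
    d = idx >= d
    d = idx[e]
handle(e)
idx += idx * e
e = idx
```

2

Transformed code:
d = (23 == idx) * (26 + idx)
e = (23 == 19 - d) - (23 == d % d)
idx = (23 == 26) + (23 == d + idx)
for d in e:
    d = idx >= d
    d = idx[e]
handle(e)
idx += idx * e
e = idx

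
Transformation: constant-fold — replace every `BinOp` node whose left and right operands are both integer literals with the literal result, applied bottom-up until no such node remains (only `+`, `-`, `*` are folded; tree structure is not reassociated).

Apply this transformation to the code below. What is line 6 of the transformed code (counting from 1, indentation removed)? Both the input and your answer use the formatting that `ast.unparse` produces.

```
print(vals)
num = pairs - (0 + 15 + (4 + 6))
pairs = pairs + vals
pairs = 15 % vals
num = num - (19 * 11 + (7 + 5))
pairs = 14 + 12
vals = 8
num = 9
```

pairs = 26

Transformed code:
print(vals)
num = pairs - 25
pairs = pairs + vals
pairs = 15 % vals
num = num - 221
pairs = 26
vals = 8
num = 9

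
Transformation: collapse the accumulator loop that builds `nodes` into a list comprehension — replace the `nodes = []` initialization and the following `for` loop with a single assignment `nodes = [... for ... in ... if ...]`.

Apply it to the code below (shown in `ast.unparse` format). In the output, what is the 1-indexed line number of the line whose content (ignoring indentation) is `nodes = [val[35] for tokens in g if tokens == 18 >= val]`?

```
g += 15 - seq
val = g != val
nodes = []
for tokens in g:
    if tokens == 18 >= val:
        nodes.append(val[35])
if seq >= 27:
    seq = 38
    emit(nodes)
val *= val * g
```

Transformed code:
g += 15 - seq
val = g != val
nodes = [val[35] for tokens in g if tokens == 18 >= val]
if seq >= 27:
    seq = 38
    emit(nodes)
val *= val * g

3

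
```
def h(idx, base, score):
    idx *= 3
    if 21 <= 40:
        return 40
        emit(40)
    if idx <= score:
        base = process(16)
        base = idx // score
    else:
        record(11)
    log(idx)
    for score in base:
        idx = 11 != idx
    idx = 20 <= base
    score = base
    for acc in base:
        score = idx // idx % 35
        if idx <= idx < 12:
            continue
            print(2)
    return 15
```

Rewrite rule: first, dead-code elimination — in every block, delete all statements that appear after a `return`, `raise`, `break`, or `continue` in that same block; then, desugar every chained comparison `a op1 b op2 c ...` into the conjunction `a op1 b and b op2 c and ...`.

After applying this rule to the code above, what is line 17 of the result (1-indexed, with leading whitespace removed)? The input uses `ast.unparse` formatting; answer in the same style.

if idx <= idx and idx < 12:

Transformed code:
def h(idx, base, score):
    idx *= 3
    if 21 <= 40:
        return 40
    if idx <= score:
        base = process(16)
        base = idx // score
    else:
        record(11)
    log(idx)
    for score in base:
        idx = 11 != idx
    idx = 20 <= base
    score = base
    for acc in base:
        score = idx // idx % 35
        if idx <= idx and idx < 12:
            continue
    return 15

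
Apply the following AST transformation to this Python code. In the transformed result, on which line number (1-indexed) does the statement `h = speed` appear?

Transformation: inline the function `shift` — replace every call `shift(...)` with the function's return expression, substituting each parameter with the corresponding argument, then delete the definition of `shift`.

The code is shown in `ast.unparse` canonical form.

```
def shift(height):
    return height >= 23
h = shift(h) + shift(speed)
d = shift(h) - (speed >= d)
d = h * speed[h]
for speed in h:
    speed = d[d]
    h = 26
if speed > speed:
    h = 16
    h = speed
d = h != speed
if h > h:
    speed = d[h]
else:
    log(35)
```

Transformed code:
h = (h >= 23) + (speed >= 23)
d = (h >= 23) - (speed >= d)
d = h * speed[h]
for speed in h:
    speed = d[d]
    h = 26
if speed > speed:
    h = 16
    h = speed
d = h != speed
if h > h:
    speed = d[h]
else:
    log(35)

9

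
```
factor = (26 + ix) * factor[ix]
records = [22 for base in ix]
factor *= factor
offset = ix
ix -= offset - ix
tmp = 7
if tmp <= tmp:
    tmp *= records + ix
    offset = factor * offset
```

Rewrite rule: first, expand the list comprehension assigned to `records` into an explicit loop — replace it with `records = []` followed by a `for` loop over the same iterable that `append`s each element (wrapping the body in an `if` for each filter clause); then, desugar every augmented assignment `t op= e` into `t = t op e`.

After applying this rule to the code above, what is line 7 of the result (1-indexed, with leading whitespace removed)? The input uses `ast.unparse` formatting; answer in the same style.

Transformed code:
factor = (26 + ix) * factor[ix]
records = []
for base in ix:
    records.append(22)
factor = factor * factor
offset = ix
ix = ix - (offset - ix)
tmp = 7
if tmp <= tmp:
    tmp = tmp * (records + ix)
    offset = factor * offset

ix = ix - (offset - ix)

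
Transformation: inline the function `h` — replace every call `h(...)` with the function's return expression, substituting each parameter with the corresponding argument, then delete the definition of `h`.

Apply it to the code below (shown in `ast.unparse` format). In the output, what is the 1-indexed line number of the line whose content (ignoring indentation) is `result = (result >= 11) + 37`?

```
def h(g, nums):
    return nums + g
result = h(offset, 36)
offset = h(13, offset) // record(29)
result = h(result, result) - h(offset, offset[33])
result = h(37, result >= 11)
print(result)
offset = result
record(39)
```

Transformed code:
result = 36 + offset
offset = (offset + 13) // record(29)
result = result + result - (offset[33] + offset)
result = (result >= 11) + 37
print(result)
offset = result
record(39)

4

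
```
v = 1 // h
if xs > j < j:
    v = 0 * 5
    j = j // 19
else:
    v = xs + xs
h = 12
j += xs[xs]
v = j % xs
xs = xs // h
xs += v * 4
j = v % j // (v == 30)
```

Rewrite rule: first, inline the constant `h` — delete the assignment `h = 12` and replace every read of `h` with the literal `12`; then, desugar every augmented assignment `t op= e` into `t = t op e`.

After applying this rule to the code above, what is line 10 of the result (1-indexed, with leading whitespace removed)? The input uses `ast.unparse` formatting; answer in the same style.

Transformed code:
v = 1 // 12
if xs > j < j:
    v = 0 * 5
    j = j // 19
else:
    v = xs + xs
j = j + xs[xs]
v = j % xs
xs = xs // 12
xs = xs + v * 4
j = v % j // (v == 30)

xs = xs + v * 4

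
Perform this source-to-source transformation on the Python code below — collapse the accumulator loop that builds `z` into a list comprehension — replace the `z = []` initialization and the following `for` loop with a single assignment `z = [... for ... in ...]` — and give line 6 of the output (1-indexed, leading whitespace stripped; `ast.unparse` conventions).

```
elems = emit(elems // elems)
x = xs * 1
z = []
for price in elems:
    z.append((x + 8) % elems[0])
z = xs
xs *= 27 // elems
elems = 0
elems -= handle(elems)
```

elems = 0

Transformed code:
elems = emit(elems // elems)
x = xs * 1
z = [(x + 8) % elems[0] for price in elems]
z = xs
xs *= 27 // elems
elems = 0
elems -= handle(elems)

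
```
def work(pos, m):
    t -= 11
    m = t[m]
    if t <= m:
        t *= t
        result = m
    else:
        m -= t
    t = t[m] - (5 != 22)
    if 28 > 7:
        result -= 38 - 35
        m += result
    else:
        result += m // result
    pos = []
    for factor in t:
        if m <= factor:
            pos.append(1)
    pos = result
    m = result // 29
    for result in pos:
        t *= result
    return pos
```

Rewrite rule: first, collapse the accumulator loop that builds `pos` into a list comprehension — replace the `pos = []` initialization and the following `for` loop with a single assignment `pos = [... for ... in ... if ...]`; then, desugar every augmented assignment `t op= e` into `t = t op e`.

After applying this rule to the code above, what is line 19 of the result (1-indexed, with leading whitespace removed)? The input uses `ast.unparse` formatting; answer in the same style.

Transformed code:
def work(pos, m):
    t = t - 11
    m = t[m]
    if t <= m:
        t = t * t
        result = m
    else:
        m = m - t
    t = t[m] - (5 != 22)
    if 28 > 7:
        result = result - (38 - 35)
        m = m + result
    else:
        result = result + m // result
    pos = [1 for factor in t if m <= factor]
    pos = result
    m = result // 29
    for result in pos:
        t = t * result
    return pos

t = t * result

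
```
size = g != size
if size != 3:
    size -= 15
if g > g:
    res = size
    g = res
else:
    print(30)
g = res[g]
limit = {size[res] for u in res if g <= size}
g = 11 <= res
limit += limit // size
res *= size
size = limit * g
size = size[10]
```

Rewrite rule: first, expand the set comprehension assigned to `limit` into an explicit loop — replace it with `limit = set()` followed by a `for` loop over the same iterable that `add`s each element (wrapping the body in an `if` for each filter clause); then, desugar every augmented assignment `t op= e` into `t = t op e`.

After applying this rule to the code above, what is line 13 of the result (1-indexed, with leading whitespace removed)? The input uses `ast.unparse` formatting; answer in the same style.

Transformed code:
size = g != size
if size != 3:
    size = size - 15
if g > g:
    res = size
    g = res
else:
    print(30)
g = res[g]
limit = set()
for u in res:
    if g <= size:
        limit.add(size[res])
g = 11 <= res
limit = limit + limit // size
res = res * size
size = limit * g
size = size[10]

limit.add(size[res])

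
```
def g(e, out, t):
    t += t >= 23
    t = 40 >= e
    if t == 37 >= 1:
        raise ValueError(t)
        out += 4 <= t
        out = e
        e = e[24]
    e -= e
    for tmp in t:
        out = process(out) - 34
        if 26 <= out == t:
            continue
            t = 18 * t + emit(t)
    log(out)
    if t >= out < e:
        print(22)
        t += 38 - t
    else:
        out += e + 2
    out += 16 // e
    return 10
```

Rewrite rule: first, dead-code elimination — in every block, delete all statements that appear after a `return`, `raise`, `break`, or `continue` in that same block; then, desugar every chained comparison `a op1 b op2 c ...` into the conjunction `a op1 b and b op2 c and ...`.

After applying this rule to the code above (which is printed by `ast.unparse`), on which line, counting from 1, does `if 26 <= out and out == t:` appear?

Transformed code:
def g(e, out, t):
    t += t >= 23
    t = 40 >= e
    if t == 37 and 37 >= 1:
        raise ValueError(t)
    e -= e
    for tmp in t:
        out = process(out) - 34
        if 26 <= out and out == t:
            continue
    log(out)
    if t >= out and out < e:
        print(22)
        t += 38 - t
    else:
        out += e + 2
    out += 16 // e
    return 10

9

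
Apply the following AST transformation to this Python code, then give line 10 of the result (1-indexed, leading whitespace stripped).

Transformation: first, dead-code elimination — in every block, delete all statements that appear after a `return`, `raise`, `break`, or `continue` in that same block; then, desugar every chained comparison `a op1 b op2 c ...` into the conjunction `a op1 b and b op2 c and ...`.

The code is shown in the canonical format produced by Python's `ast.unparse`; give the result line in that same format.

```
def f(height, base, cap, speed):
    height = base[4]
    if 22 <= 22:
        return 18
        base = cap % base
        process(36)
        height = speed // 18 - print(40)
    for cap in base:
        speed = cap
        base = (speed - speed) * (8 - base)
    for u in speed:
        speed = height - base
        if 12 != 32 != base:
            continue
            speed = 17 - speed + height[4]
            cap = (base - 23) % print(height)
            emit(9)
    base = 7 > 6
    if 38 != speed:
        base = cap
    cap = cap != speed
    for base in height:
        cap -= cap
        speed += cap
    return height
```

if 12 != 32 and 32 != base:

Transformed code:
def f(height, base, cap, speed):
    height = base[4]
    if 22 <= 22:
        return 18
    for cap in base:
        speed = cap
        base = (speed - speed) * (8 - base)
    for u in speed:
        speed = height - base
        if 12 != 32 and 32 != base:
            continue
    base = 7 > 6
    if 38 != speed:
        base = cap
    cap = cap != speed
    for base in height:
        cap -= cap
        speed += cap
    return height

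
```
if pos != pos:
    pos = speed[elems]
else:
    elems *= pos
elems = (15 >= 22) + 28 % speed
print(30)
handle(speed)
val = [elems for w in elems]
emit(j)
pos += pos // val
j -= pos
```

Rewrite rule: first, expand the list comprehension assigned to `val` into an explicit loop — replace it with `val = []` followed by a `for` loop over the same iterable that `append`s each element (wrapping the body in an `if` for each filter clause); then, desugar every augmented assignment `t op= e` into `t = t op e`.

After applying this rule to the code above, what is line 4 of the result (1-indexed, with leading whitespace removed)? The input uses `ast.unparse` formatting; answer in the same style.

Transformed code:
if pos != pos:
    pos = speed[elems]
else:
    elems = elems * pos
elems = (15 >= 22) + 28 % speed
print(30)
handle(speed)
val = []
for w in elems:
    val.append(elems)
emit(j)
pos = pos + pos // val
j = j - pos

elems = elems * pos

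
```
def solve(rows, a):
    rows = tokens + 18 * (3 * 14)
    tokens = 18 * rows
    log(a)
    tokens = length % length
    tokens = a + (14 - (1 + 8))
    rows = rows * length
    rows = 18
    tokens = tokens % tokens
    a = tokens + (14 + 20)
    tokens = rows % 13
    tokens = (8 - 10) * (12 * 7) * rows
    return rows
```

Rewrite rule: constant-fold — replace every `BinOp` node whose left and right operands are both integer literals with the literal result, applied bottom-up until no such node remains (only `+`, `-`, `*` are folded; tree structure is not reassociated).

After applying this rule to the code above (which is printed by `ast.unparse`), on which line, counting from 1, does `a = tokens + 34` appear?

Transformed code:
def solve(rows, a):
    rows = tokens + 756
    tokens = 18 * rows
    log(a)
    tokens = length % length
    tokens = a + 5
    rows = rows * length
    rows = 18
    tokens = tokens % tokens
    a = tokens + 34
    tokens = rows % 13
    tokens = -168 * rows
    return rows

10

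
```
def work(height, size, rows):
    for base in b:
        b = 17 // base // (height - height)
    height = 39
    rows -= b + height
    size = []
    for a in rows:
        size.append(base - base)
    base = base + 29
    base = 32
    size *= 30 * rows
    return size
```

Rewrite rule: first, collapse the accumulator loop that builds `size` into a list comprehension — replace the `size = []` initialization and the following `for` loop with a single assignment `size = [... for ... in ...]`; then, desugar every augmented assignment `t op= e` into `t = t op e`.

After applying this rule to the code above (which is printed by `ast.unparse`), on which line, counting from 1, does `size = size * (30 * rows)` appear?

9

Transformed code:
def work(height, size, rows):
    for base in b:
        b = 17 // base // (height - height)
    height = 39
    rows = rows - (b + height)
    size = [base - base for a in rows]
    base = base + 29
    base = 32
    size = size * (30 * rows)
    return size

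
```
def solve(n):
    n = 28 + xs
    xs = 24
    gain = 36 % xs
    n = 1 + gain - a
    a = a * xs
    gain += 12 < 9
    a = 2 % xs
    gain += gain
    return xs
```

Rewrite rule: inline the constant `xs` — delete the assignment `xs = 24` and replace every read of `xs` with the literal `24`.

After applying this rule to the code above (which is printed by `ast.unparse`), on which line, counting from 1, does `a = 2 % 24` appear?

7

Transformed code:
def solve(n):
    n = 28 + 24
    gain = 36 % 24
    n = 1 + gain - a
    a = a * 24
    gain += 12 < 9
    a = 2 % 24
    gain += gain
    return 24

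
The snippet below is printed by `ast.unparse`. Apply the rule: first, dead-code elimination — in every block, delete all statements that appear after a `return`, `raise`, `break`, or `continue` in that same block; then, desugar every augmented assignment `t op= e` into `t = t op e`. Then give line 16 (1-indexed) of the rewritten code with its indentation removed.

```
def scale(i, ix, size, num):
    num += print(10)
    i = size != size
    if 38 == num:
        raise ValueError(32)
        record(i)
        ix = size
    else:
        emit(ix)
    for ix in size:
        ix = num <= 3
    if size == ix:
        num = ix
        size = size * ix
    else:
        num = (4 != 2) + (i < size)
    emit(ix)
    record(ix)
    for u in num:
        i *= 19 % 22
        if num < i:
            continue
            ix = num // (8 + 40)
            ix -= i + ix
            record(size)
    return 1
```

record(ix)

Transformed code:
def scale(i, ix, size, num):
    num = num + print(10)
    i = size != size
    if 38 == num:
        raise ValueError(32)
    else:
        emit(ix)
    for ix in size:
        ix = num <= 3
    if size == ix:
        num = ix
        size = size * ix
    else:
        num = (4 != 2) + (i < size)
    emit(ix)
    record(ix)
    for u in num:
        i = i * (19 % 22)
        if num < i:
            continue
    return 1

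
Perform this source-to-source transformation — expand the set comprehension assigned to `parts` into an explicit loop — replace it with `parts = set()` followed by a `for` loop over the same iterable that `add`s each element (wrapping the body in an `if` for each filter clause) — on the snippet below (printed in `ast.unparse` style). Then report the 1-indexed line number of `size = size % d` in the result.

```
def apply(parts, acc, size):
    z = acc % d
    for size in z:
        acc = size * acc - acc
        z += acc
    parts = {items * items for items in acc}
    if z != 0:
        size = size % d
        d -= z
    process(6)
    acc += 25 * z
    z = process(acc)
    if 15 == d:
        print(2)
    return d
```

10

Transformed code:
def apply(parts, acc, size):
    z = acc % d
    for size in z:
        acc = size * acc - acc
        z += acc
    parts = set()
    for items in acc:
        parts.add(items * items)
    if z != 0:
        size = size % d
        d -= z
    process(6)
    acc += 25 * z
    z = process(acc)
    if 15 == d:
        print(2)
    return d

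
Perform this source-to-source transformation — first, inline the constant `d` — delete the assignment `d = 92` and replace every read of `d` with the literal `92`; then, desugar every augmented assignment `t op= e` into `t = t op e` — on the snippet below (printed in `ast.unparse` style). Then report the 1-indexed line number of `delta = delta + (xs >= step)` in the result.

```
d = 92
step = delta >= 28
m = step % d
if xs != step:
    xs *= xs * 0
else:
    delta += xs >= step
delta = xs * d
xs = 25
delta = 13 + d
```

6

Transformed code:
step = delta >= 28
m = step % 92
if xs != step:
    xs = xs * (xs * 0)
else:
    delta = delta + (xs >= step)
delta = xs * 92
xs = 25
delta = 13 + 92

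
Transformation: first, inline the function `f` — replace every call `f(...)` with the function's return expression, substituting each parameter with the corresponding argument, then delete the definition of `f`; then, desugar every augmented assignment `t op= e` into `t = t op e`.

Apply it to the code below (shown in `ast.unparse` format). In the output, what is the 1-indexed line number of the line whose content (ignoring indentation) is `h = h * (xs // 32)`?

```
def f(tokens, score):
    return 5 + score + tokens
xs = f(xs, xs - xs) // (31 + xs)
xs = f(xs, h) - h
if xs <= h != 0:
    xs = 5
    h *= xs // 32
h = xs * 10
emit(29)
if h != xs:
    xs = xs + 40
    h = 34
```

Transformed code:
xs = (5 + (xs - xs) + xs) // (31 + xs)
xs = 5 + h + xs - h
if xs <= h != 0:
    xs = 5
    h = h * (xs // 32)
h = xs * 10
emit(29)
if h != xs:
    xs = xs + 40
    h = 34

5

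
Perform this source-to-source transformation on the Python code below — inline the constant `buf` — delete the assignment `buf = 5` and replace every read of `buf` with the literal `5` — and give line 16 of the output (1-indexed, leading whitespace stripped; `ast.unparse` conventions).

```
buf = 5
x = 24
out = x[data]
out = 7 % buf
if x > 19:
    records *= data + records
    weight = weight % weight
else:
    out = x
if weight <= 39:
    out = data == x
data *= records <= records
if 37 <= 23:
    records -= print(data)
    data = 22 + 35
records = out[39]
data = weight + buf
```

data = weight + 5

Transformed code:
x = 24
out = x[data]
out = 7 % 5
if x > 19:
    records *= data + records
    weight = weight % weight
else:
    out = x
if weight <= 39:
    out = data == x
data *= records <= records
if 37 <= 23:
    records -= print(data)
    data = 22 + 35
records = out[39]
data = weight + 5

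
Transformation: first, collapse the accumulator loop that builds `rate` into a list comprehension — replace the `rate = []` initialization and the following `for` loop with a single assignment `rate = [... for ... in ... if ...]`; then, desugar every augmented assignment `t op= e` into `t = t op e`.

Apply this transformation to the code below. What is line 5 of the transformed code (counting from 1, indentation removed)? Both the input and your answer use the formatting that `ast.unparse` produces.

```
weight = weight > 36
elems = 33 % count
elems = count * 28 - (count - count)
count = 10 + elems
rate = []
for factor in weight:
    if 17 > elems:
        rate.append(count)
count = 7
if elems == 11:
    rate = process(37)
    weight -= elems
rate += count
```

rate = [count for factor in weight if 17 > elems]

Transformed code:
weight = weight > 36
elems = 33 % count
elems = count * 28 - (count - count)
count = 10 + elems
rate = [count for factor in weight if 17 > elems]
count = 7
if elems == 11:
    rate = process(37)
    weight = weight - elems
rate = rate + count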